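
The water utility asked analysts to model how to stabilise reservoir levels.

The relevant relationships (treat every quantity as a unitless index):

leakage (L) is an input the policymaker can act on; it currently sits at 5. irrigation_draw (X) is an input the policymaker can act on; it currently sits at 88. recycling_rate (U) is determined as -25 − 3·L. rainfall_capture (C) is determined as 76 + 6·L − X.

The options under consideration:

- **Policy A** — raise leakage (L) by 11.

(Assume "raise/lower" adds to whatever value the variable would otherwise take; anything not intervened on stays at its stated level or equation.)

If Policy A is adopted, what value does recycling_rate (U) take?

Policy A (L + 11):
  L = 5 + 11 = 16
  U = -25 − 3·16 = -73

-73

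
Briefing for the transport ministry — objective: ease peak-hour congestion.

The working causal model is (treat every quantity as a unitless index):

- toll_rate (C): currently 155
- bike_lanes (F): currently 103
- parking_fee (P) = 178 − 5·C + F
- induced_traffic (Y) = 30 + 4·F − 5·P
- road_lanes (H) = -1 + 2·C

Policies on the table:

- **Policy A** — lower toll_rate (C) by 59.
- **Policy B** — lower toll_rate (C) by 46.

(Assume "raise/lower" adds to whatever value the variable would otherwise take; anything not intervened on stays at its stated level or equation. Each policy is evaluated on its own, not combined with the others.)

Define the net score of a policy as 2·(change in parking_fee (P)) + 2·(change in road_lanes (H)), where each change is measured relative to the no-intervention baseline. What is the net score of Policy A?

Baseline:
  C = 155
  F = 103
  P = 178 − 5·155 + 103 = -494
  H = -1 + 2·155 = 309
Policy A (C − 59):
  C = 155 − 59 = 96
  F = 103
  P = 178 − 5·96 + 103 = -199
  H = -1 + 2·96 = 191
ΔP = -199 − (-494) = 295; ΔH = 191 − 309 = -118
Score = 2·295 + 2·(-118) = 354

354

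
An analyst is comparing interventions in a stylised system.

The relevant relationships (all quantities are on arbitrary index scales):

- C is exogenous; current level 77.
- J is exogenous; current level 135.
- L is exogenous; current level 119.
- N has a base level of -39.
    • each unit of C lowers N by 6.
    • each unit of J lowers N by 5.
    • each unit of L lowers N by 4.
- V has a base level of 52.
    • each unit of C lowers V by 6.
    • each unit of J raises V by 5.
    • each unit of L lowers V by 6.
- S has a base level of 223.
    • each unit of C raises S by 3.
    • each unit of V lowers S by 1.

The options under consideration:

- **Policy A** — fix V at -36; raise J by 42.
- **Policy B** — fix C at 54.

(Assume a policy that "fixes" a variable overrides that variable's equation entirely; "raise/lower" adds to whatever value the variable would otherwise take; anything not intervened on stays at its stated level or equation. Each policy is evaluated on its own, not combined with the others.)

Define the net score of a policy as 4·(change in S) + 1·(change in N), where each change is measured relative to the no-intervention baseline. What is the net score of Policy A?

Baseline:
  C = 77
  J = 135
  L = 119
  N = -39 − 6·77 − 5·135 − 4·119 = -1652
  V = 52 − 6·77 + 5·135 − 6·119 = -449
  S = 223 + 3·77 − (-449) = 903
Policy A (V := -36, J + 42):
  C = 77
  J = 135 + 42 = 177
  L = 119
  N = -39 − 6·77 − 5·177 − 4·119 = -1862
  V = -36
  S = 223 + 3·77 − (-36) = 490
ΔS = 490 − 903 = -413; ΔN = -1862 − (-1652) = -210
Score = 4·(-413) + 1·(-210) = -1862

-1862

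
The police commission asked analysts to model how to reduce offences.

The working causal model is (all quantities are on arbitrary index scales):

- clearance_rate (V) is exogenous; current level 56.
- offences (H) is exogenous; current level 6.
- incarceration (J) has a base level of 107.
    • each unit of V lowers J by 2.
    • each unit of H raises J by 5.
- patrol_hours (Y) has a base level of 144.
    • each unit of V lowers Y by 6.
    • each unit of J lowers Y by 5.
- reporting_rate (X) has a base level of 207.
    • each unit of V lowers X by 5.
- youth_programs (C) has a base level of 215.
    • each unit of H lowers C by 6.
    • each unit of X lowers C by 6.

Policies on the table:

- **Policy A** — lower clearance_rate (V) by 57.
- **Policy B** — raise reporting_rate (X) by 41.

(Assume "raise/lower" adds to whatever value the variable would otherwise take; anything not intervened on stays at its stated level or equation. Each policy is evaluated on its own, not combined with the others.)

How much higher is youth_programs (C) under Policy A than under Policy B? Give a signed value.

Policy A (V − 57):
  V = 56 − 57 = -1
  H = 6
  X = 207 − 5·(-1) = 212
  C = 215 − 6·6 − 6·212 = -1093
Policy B (X + 41):
  V = 56
  H = 6
  X = 207 − 5·56 (+41 from intervention) = -32
  C = 215 − 6·6 − 6·(-32) = 371
C: -1093 − 371 = -1464

-1464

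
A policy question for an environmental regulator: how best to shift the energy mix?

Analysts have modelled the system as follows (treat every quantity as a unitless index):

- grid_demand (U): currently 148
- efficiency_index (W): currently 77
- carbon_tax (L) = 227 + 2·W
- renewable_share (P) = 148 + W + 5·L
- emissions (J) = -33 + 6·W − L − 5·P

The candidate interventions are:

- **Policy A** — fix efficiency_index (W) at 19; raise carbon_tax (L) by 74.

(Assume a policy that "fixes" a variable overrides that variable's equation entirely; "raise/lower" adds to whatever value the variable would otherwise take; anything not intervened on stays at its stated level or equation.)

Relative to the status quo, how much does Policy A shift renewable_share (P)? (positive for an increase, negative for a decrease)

Baseline:
  W = 77
  L = 227 + 2·77 = 381
  P = 148 + 77 + 5·381 = 2130
Policy A (W := 19, L + 74):
  W = 19
  L = 227 + 2·19 (+74 from intervention) = 339
  P = 148 + 19 + 5·339 = 1862
Change in P: 1862 − 2130 = -268

-268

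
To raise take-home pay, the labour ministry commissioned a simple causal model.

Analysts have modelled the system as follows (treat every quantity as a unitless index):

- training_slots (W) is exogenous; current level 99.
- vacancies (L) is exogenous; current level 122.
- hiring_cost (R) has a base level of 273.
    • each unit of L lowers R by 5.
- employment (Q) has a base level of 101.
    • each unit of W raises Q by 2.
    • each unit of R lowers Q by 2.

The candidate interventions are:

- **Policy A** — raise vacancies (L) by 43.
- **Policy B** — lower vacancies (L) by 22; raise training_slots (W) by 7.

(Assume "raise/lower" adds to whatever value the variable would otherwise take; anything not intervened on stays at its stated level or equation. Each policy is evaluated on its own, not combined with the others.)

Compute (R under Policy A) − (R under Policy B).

Policy A (L + 43):
  L = 122 + 43 = 165
  R = 273 − 5·165 = -552
Policy B (L − 22, W + 7):
  L = 122 − 22 = 100
  R = 273 − 5·100 = -227
R: -552 − (-227) = -325

-325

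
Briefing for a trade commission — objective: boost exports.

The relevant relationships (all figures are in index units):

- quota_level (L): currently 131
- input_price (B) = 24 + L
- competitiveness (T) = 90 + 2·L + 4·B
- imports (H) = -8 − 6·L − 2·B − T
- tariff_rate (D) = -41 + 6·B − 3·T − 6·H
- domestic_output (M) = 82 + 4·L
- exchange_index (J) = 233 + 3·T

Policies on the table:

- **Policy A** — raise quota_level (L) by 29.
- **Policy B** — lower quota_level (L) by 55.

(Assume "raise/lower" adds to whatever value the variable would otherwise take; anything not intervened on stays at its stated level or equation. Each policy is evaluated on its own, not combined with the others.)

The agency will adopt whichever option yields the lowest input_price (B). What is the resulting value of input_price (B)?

100

Policy A (L + 29):
  L = 131 + 29 = 160
  B = 24 + 160 = 184
Policy B (L − 55):
  L = 131 − 55 = 76
  B = 24 + 76 = 100
Comparing — Policy A: B=184, Policy B: B=100. Lowest is 100 (Policy B).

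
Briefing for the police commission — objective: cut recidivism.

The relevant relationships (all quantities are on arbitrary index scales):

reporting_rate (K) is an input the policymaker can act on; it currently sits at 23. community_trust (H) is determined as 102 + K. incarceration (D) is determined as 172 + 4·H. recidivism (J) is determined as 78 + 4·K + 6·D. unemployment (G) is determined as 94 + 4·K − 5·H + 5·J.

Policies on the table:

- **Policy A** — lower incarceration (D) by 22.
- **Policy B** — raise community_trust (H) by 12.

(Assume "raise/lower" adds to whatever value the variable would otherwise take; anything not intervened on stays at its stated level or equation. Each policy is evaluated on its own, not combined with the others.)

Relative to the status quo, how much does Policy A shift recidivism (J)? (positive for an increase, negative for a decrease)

-132

Baseline:
  K = 23
  H = 102 + 23 = 125
  D = 172 + 4·125 = 672
  J = 78 + 4·23 + 6·672 = 4202
Policy A (D − 22):
  K = 23
  H = 102 + 23 = 125
  D = 172 + 4·125 (−22 from intervention) = 650
  J = 78 + 4·23 + 6·650 = 4070
Change in J: 4070 − 4202 = -132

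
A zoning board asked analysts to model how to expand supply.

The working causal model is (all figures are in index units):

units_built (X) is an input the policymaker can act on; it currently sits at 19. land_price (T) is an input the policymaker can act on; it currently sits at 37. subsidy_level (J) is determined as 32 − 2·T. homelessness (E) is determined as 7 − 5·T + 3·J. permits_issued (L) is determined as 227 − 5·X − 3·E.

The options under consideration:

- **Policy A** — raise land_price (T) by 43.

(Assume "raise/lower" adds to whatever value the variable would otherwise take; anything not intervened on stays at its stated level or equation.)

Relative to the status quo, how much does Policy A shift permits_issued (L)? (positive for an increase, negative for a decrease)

Baseline:
  X = 19
  T = 37
  J = 32 − 2·37 = -42
  E = 7 − 5·37 + 3·(-42) = -304
  L = 227 − 5·19 − 3·(-304) = 1044
Policy A (T + 43):
  X = 19
  T = 37 + 43 = 80
  J = 32 − 2·80 = -128
  E = 7 − 5·80 + 3·(-128) = -777
  L = 227 − 5·19 − 3·(-777) = 2463
Change in L: 2463 − 1044 = 1419

1419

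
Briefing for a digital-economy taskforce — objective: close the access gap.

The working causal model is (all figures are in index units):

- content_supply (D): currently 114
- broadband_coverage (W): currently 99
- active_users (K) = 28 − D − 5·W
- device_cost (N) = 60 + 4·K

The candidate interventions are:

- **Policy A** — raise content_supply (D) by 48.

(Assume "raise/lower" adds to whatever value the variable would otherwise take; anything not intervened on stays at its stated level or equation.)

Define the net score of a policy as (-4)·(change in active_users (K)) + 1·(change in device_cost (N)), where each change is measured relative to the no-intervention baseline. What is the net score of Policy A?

0

Baseline:
  D = 114
  W = 99
  K = 28 − 114 − 5·99 = -581
  N = 60 + 4·(-581) = -2264
Policy A (D + 48):
  D = 114 + 48 = 162
  W = 99
  K = 28 − 162 − 5·99 = -629
  N = 60 + 4·(-629) = -2456
ΔK = -629 − (-581) = -48; ΔN = -2456 − (-2264) = -192
Score = (-4)·(-48) + 1·(-192) = 0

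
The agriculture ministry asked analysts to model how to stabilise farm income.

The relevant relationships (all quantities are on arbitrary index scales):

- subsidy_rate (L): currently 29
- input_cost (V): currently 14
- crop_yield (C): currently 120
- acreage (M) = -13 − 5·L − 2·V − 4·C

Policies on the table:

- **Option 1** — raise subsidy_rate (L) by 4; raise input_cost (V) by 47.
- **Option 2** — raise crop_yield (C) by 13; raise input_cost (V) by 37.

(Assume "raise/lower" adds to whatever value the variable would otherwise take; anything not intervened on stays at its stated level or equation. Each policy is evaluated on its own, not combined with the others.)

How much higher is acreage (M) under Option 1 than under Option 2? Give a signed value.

12

Option 1 (L + 4, V + 47):
  L = 29 + 4 = 33
  V = 14 + 47 = 61
  C = 120
  M = -13 − 5·33 − 2·61 − 4·120 = -780
Option 2 (C + 13, V + 37):
  L = 29
  V = 14 + 37 = 51
  C = 120 + 13 = 133
  M = -13 − 5·29 − 2·51 − 4·133 = -792
M: -780 − (-792) = 12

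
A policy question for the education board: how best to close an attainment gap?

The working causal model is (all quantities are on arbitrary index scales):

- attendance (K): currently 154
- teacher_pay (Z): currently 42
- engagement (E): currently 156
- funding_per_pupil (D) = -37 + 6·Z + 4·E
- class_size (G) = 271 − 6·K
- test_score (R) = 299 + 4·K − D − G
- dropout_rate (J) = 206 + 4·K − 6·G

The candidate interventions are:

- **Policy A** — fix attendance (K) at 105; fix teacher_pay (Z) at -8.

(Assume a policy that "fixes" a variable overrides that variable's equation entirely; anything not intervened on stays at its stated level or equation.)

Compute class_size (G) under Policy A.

-359

Policy A (K := 105, Z := -8):
  K = 105
  G = 271 − 6·105 = -359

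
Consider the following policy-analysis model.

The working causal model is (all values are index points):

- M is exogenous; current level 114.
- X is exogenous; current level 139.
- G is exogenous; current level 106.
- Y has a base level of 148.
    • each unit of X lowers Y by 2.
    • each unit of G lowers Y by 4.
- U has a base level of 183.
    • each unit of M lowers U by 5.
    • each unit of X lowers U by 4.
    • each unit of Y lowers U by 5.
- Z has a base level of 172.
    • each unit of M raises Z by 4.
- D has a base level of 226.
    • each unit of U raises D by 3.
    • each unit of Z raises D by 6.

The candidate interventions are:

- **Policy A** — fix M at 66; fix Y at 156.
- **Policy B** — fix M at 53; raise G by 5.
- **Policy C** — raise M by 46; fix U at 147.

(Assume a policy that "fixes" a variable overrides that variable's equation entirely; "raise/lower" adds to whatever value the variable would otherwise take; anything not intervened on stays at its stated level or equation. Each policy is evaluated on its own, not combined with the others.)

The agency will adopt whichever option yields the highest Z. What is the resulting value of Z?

Policy A (M := 66, Y := 156):
  M = 66
  Z = 172 + 4·66 = 436
Policy B (M := 53, G + 5):
  M = 53
  Z = 172 + 4·53 = 384
Policy C (M + 46, U := 147):
  M = 114 + 46 = 160
  Z = 172 + 4·160 = 812
Comparing — Policy A: Z=436, Policy B: Z=384, Policy C: Z=812. Highest is 812 (Policy C).

812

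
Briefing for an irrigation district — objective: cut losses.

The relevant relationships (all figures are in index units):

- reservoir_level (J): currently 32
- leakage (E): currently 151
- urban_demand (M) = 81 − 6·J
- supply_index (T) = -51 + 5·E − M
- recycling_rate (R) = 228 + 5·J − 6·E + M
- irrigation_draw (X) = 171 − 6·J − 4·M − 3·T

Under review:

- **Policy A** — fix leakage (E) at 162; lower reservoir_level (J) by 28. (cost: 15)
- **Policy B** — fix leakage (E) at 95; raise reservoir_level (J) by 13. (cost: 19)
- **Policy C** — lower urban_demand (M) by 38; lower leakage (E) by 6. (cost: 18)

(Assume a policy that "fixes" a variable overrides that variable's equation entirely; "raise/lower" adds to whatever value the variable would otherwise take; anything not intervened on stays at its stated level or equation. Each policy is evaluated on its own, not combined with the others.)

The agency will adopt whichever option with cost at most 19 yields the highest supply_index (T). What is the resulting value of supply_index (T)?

Policy A (E := 162, J − 28):
  J = 32 − 28 = 4
  E = 162
  M = 81 − 6·4 = 57
  T = -51 + 5·162 − 57 = 702
Policy B (E := 95, J + 13):
  J = 32 + 13 = 45
  E = 95
  M = 81 − 6·45 = -189
  T = -51 + 5·95 − (-189) = 613
Policy C (M − 38, E − 6):
  J = 32
  E = 151 − 6 = 145
  M = 81 − 6·32 (−38 from intervention) = -149
  T = -51 + 5·145 − (-149) = 823
Comparing — Policy A: T=702, Policy B: T=613, Policy C: T=823. Highest is 823 (Policy C).

823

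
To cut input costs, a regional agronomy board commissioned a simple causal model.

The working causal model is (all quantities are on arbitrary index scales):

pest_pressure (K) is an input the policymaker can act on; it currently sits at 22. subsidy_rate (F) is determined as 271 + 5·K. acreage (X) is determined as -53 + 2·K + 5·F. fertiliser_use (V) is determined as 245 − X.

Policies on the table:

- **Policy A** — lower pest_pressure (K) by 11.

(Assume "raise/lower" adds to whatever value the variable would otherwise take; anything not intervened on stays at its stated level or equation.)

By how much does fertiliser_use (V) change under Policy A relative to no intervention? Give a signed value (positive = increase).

297

Baseline:
  K = 22
  F = 271 + 5·22 = 381
  X = -53 + 2·22 + 5·381 = 1896
  V = 245 − 1896 = -1651
Policy A (K − 11):
  K = 22 − 11 = 11
  F = 271 + 5·11 = 326
  X = -53 + 2·11 + 5·326 = 1599
  V = 245 − 1599 = -1354
Change in V: -1354 − (-1651) = 297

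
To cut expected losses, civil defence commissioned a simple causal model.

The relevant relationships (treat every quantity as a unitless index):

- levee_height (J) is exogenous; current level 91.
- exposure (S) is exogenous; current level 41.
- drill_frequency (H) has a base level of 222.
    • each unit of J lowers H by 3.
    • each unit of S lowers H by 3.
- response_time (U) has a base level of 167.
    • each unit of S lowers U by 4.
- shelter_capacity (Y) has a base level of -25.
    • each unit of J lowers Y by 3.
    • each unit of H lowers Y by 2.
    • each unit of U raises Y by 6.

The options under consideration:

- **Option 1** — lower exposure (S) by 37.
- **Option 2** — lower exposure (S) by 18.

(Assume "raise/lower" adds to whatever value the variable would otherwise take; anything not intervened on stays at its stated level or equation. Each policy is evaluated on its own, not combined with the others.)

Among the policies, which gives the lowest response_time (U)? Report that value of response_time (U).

Option 1 (S − 37):
  S = 41 − 37 = 4
  U = 167 − 4·4 = 151
Option 2 (S − 18):
  S = 41 − 18 = 23
  U = 167 − 4·23 = 75
Comparing — Option 1: U=151, Option 2: U=75. Lowest is 75 (Option 2).

75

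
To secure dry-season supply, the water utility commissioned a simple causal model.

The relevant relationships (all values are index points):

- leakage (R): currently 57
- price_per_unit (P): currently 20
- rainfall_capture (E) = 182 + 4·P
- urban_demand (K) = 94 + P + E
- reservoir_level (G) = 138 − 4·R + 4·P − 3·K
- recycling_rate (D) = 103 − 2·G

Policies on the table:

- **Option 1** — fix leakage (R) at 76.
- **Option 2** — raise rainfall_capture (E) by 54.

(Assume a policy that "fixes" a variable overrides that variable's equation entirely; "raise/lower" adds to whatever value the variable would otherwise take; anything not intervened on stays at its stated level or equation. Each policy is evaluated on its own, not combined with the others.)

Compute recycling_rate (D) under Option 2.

2703

Option 2 (E + 54):
  R = 57
  P = 20
  E = 182 + 4·20 (+54 from intervention) = 316
  K = 94 + 20 + 316 = 430
  G = 138 − 4·57 + 4·20 − 3·430 = -1300
  D = 103 − 2·(-1300) = 2703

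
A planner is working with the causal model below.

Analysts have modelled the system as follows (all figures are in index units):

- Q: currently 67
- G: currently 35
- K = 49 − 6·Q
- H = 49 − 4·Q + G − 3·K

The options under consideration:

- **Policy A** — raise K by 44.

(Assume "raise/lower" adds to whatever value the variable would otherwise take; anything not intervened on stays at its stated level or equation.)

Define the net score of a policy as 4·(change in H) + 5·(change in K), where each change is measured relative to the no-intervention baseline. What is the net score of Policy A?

Baseline:
  Q = 67
  G = 35
  K = 49 − 6·67 = -353
  H = 49 − 4·67 + 35 − 3·(-353) = 875
Policy A (K + 44):
  Q = 67
  G = 35
  K = 49 − 6·67 (+44 from intervention) = -309
  H = 49 − 4·67 + 35 − 3·(-309) = 743
ΔH = 743 − 875 = -132; ΔK = -309 − (-353) = 44
Score = 4·(-132) + 5·44 = -308

-308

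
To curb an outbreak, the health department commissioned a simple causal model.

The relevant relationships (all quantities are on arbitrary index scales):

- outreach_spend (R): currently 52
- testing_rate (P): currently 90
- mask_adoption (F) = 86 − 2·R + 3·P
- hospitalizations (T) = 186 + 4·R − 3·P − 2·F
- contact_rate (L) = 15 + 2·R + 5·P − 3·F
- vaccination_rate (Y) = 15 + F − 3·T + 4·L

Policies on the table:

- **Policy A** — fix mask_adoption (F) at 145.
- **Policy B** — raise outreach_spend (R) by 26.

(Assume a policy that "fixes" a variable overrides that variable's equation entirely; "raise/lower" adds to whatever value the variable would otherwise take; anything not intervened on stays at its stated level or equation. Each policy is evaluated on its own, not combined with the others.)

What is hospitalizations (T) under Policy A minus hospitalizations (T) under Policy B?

Policy A (F := 145):
  R = 52
  P = 90
  F = 145
  T = 186 + 4·52 − 3·90 − 2·145 = -166
Policy B (R + 26):
  R = 52 + 26 = 78
  P = 90
  F = 86 − 2·78 + 3·90 = 200
  T = 186 + 4·78 − 3·90 − 2·200 = -172
T: -166 − (-172) = 6

6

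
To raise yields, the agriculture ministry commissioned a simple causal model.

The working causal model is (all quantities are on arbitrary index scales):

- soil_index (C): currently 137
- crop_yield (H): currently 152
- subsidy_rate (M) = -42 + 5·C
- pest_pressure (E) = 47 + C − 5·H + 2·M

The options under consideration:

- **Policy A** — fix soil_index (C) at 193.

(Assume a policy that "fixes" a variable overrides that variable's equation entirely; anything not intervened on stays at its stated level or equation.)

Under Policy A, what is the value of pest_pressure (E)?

1326

Policy A (C := 193):
  C = 193
  H = 152
  M = -42 + 5·193 = 923
  E = 47 + 193 − 5·152 + 2·923 = 1326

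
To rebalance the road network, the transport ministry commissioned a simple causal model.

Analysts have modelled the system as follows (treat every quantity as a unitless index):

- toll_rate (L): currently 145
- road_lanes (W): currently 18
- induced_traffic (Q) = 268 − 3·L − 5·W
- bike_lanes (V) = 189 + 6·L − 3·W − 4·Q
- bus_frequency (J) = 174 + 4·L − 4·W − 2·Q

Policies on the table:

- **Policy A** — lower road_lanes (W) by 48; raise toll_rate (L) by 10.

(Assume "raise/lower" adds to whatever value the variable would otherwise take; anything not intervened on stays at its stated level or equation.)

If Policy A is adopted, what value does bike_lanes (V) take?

1397

Policy A (W − 48, L + 10):
  L = 145 + 10 = 155
  W = 18 − 48 = -30
  Q = 268 − 3·155 − 5·(-30) = -47
  V = 189 + 6·155 − 3·(-30) − 4·(-47) = 1397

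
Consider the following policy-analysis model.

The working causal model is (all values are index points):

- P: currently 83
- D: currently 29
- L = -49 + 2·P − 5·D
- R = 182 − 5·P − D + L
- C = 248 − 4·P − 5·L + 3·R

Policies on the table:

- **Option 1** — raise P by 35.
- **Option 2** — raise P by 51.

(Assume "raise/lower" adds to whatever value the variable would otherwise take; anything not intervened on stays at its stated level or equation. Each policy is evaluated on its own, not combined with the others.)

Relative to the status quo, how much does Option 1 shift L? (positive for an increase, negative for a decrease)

70

Baseline:
  P = 83
  D = 29
  L = -49 + 2·83 − 5·29 = -28
Option 1 (P + 35):
  P = 83 + 35 = 118
  D = 29
  L = -49 + 2·118 − 5·29 = 42
Change in L: 42 − (-28) = 70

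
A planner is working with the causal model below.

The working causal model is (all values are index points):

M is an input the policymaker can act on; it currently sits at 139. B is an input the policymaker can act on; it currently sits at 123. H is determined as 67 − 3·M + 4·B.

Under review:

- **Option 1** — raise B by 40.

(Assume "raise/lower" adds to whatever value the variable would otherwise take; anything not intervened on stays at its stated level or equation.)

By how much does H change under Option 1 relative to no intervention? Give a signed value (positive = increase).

Baseline:
  M = 139
  B = 123
  H = 67 − 3·139 + 4·123 = 142
Option 1 (B + 40):
  M = 139
  B = 123 + 40 = 163
  H = 67 − 3·139 + 4·163 = 302
Change in H: 302 − 142 = 160

160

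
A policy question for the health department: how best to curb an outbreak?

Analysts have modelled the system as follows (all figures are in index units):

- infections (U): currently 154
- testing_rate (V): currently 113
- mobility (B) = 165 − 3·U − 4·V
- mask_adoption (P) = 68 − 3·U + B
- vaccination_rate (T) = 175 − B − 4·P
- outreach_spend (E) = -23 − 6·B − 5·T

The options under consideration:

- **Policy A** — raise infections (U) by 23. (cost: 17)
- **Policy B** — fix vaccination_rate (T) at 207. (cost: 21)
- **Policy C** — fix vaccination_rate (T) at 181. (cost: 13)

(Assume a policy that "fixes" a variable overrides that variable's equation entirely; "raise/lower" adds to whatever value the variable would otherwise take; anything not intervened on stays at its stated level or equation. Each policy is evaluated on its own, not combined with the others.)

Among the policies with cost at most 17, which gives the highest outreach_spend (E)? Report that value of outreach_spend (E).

3566

Policy A (U + 23):
  U = 154 + 23 = 177
  V = 113
  B = 165 − 3·177 − 4·113 = -818
  P = 68 − 3·177 + (-818) = -1281
  T = 175 − (-818) − 4·(-1281) = 6117
  E = -23 − 6·(-818) − 5·6117 = -25700
Policy C (T := 181):
  U = 154
  V = 113
  B = 165 − 3·154 − 4·113 = -749
  P = 68 − 3·154 + (-749) = -1143
  T = 181
  E = -23 − 6·(-749) − 5·181 = 3566
Comparing — Policy A: E=-25700, Policy C: E=3566. Highest is 3566 (Policy C).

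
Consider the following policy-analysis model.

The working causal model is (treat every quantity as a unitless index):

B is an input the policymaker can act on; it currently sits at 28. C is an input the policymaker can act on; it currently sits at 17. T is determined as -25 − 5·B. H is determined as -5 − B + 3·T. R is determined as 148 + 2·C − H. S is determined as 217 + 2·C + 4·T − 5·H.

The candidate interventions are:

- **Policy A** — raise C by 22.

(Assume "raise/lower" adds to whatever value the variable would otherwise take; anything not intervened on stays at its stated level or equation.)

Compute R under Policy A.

Policy A (C + 22):
  B = 28
  C = 17 + 22 = 39
  T = -25 − 5·28 = -165
  H = -5 − 28 + 3·(-165) = -528
  R = 148 + 2·39 − (-528) = 754

754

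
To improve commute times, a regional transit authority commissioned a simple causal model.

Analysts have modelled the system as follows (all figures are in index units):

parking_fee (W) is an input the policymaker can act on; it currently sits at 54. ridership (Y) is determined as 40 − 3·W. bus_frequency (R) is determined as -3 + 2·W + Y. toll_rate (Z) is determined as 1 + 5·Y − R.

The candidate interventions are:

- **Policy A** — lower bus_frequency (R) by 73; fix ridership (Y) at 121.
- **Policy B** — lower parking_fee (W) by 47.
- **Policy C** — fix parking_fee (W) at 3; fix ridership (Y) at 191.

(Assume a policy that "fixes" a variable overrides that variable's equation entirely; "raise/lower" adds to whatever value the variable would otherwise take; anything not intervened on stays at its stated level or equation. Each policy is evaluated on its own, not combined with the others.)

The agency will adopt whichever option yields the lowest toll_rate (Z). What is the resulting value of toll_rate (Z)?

Policy A (R − 73, Y := 121):
  W = 54
  Y = 121
  R = -3 + 2·54 + 121 (−73 from intervention) = 153
  Z = 1 + 5·121 − 153 = 453
Policy B (W − 47):
  W = 54 − 47 = 7
  Y = 40 − 3·7 = 19
  R = -3 + 2·7 + 19 = 30
  Z = 1 + 5·19 − 30 = 66
Policy C (W := 3, Y := 191):
  W = 3
  Y = 191
  R = -3 + 2·3 + 191 = 194
  Z = 1 + 5·191 − 194 = 762
Comparing — Policy A: Z=453, Policy B: Z=66, Policy C: Z=762. Lowest is 66 (Policy B).

66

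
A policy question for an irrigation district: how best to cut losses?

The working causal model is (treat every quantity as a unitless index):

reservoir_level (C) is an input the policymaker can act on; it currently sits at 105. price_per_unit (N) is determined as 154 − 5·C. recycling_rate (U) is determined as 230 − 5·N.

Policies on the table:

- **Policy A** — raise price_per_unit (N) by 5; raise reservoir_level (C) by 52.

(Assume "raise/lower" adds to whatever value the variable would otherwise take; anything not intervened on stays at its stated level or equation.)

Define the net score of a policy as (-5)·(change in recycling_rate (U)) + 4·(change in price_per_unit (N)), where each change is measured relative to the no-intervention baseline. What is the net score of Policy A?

Baseline:
  C = 105
  N = 154 − 5·105 = -371
  U = 230 − 5·(-371) = 2085
Policy A (N + 5, C + 52):
  C = 105 + 52 = 157
  N = 154 − 5·157 (+5 from intervention) = -626
  U = 230 − 5·(-626) = 3360
ΔU = 3360 − 2085 = 1275; ΔN = -626 − (-371) = -255
Score = (-5)·1275 + 4·(-255) = -7395

-7395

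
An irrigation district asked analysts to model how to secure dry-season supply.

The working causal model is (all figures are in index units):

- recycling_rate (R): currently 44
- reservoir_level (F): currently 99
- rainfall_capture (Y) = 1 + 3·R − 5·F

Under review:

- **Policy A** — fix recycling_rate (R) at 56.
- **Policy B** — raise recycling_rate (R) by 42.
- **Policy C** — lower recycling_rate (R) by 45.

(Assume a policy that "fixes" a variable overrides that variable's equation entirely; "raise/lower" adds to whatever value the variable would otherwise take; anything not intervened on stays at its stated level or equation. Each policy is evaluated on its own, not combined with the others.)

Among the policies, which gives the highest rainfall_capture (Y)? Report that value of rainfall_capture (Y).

Policy A (R := 56):
  R = 56
  F = 99
  Y = 1 + 3·56 − 5·99 = -326
Policy B (R + 42):
  R = 44 + 42 = 86
  F = 99
  Y = 1 + 3·86 − 5·99 = -236
Policy C (R − 45):
  R = 44 − 45 = -1
  F = 99
  Y = 1 + 3·(-1) − 5·99 = -497
Comparing — Policy A: Y=-326, Policy B: Y=-236, Policy C: Y=-497. Highest is -236 (Policy B).

-236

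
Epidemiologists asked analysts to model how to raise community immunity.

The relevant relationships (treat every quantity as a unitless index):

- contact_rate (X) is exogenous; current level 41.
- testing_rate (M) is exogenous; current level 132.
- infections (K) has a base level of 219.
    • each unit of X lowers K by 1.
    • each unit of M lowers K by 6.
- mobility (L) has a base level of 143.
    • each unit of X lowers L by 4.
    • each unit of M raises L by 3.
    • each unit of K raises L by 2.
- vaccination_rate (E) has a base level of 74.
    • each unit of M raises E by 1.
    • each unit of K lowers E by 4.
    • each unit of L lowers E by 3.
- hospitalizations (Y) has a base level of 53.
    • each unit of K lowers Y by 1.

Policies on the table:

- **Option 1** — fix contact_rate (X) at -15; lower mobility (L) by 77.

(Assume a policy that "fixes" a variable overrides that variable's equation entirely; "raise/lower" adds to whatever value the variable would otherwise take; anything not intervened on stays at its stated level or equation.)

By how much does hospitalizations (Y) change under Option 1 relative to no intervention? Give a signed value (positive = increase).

-56

Baseline:
  X = 41
  M = 132
  K = 219 − 41 − 6·132 = -614
  Y = 53 − (-614) = 667
Option 1 (X := -15, L − 77):
  X = -15
  M = 132
  K = 219 − (-15) − 6·132 = -558
  Y = 53 − (-558) = 611
Change in Y: 611 − 667 = -56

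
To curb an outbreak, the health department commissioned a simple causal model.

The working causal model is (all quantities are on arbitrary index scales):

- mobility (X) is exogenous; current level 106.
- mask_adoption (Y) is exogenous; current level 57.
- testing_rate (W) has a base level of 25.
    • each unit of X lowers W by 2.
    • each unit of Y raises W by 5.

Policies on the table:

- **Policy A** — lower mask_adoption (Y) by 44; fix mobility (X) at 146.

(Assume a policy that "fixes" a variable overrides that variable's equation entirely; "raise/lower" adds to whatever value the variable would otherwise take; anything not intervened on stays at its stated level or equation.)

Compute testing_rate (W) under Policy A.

Policy A (Y − 44, X := 146):
  X = 146
  Y = 57 − 44 = 13
  W = 25 − 2·146 + 5·13 = -202

-202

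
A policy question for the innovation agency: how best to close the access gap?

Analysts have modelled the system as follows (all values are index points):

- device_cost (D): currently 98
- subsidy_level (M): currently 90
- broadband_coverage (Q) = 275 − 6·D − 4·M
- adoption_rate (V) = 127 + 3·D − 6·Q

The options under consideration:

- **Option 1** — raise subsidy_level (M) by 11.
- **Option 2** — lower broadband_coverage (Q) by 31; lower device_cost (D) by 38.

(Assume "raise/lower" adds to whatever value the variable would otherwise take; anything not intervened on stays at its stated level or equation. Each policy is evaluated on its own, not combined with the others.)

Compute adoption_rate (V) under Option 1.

4723

Option 1 (M + 11):
  D = 98
  M = 90 + 11 = 101
  Q = 275 − 6·98 − 4·101 = -717
  V = 127 + 3·98 − 6·(-717) = 4723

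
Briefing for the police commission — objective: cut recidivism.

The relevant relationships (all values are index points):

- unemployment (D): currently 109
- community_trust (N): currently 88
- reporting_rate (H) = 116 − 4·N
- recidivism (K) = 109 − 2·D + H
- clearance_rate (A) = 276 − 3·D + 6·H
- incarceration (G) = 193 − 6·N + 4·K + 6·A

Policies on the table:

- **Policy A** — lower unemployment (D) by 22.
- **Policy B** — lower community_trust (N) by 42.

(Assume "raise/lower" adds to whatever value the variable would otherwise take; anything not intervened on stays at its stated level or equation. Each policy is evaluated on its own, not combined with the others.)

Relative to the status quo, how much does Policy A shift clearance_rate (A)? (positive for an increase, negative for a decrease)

66

Baseline:
  D = 109
  N = 88
  H = 116 − 4·88 = -236
  A = 276 − 3·109 + 6·(-236) = -1467
Policy A (D − 22):
  D = 109 − 22 = 87
  N = 88
  H = 116 − 4·88 = -236
  A = 276 − 3·87 + 6·(-236) = -1401
Change in A: -1401 − (-1467) = 66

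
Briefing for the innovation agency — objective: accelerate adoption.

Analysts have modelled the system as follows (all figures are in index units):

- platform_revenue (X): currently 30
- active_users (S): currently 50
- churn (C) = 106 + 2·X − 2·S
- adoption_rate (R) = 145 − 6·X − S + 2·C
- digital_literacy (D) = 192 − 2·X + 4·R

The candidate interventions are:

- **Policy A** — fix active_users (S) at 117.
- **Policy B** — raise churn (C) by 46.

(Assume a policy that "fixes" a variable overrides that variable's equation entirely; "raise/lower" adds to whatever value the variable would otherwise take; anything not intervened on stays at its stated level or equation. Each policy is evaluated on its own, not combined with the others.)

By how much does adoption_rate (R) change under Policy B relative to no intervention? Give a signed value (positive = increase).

Baseline:
  X = 30
  S = 50
  C = 106 + 2·30 − 2·50 = 66
  R = 145 − 6·30 − 50 + 2·66 = 47
Policy B (C + 46):
  X = 30
  S = 50
  C = 106 + 2·30 − 2·50 (+46 from intervention) = 112
  R = 145 − 6·30 − 50 + 2·112 = 139
Change in R: 139 − 47 = 92

92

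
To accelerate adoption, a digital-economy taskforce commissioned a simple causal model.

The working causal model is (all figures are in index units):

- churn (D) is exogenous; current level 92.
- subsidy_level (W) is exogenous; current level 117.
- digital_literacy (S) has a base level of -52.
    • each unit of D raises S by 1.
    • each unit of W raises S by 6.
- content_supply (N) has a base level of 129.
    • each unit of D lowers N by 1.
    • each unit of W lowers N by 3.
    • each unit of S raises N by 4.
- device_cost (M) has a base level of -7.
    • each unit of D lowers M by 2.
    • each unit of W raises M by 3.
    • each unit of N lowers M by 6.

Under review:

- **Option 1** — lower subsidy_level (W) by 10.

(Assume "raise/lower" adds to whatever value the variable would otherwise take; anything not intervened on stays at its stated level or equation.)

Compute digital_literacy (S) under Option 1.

Option 1 (W − 10):
  D = 92
  W = 117 − 10 = 107
  S = -52 + 92 + 6·107 = 682

682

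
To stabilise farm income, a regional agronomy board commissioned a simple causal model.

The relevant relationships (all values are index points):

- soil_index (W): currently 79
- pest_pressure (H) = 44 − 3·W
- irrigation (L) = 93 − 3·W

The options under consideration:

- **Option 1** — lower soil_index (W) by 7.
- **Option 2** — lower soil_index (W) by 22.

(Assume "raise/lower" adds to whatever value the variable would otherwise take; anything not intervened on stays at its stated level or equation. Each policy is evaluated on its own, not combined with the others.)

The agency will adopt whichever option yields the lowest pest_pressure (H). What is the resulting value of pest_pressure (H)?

-172

Option 1 (W − 7):
  W = 79 − 7 = 72
  H = 44 − 3·72 = -172
Option 2 (W − 22):
  W = 79 − 22 = 57
  H = 44 − 3·57 = -127
Comparing — Option 1: H=-172, Option 2: H=-127. Lowest is -172 (Option 1).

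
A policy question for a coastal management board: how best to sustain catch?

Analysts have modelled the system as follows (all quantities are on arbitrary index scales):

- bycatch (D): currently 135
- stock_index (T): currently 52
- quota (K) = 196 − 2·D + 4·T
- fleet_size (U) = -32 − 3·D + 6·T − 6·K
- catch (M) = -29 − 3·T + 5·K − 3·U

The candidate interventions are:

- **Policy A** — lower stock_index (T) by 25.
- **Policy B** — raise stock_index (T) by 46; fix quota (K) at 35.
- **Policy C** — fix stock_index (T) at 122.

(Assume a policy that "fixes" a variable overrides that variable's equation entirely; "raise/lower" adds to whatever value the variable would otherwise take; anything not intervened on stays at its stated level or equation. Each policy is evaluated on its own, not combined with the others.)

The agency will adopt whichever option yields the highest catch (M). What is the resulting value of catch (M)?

8242

Policy A (T − 25):
  D = 135
  T = 52 − 25 = 27
  K = 196 − 2·135 + 4·27 = 34
  U = -32 − 3·135 + 6·27 − 6·34 = -479
  M = -29 − 3·27 + 5·34 − 3·(-479) = 1497
Policy B (T + 46, K := 35):
  D = 135
  T = 52 + 46 = 98
  K = 35
  U = -32 − 3·135 + 6·98 − 6·35 = -59
  M = -29 − 3·98 + 5·35 − 3·(-59) = 29
Policy C (T := 122):
  D = 135
  T = 122
  K = 196 − 2·135 + 4·122 = 414
  U = -32 − 3·135 + 6·122 − 6·414 = -2189
  M = -29 − 3·122 + 5·414 − 3·(-2189) = 8242
Comparing — Policy A: M=1497, Policy B: M=29, Policy C: M=8242. Highest is 8242 (Policy C).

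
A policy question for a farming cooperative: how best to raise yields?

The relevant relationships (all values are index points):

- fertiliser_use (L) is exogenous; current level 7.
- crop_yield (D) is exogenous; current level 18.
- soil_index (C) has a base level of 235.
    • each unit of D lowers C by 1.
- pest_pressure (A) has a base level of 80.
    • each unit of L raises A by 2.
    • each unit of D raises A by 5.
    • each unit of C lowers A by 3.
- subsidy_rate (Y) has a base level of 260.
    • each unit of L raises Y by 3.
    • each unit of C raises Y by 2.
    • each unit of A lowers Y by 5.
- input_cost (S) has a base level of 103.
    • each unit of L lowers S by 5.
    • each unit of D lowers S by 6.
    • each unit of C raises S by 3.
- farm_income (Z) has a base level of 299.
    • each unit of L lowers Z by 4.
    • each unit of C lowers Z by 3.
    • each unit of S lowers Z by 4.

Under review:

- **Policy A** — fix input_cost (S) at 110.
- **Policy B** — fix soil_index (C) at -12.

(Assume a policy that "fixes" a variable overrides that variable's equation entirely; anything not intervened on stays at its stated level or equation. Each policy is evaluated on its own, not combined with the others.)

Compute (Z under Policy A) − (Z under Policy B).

-1431

Policy A (S := 110):
  L = 7
  D = 18
  C = 235 − 18 = 217
  S = 110
  Z = 299 − 4·7 − 3·217 − 4·110 = -820
Policy B (C := -12):
  L = 7
  D = 18
  C = -12
  S = 103 − 5·7 − 6·18 + 3·(-12) = -76
  Z = 299 − 4·7 − 3·(-12) − 4·(-76) = 611
Z: -820 − 611 = -1431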